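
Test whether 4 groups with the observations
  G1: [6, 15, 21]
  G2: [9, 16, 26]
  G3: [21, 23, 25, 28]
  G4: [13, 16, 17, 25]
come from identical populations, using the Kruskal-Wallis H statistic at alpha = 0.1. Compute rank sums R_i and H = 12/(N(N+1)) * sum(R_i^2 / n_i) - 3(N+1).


Step 1: Combine all N = 14 observations and assign midranks.
sorted (value, group, rank): (6,G1,1), (9,G2,2), (13,G4,3), (15,G1,4), (16,G2,5.5), (16,G4,5.5), (17,G4,7), (21,G1,8.5), (21,G3,8.5), (23,G3,10), (25,G3,11.5), (25,G4,11.5), (26,G2,13), (28,G3,14)
Step 2: Sum ranks within each group.
R_1 = 13.5 (n_1 = 3)
R_2 = 20.5 (n_2 = 3)
R_3 = 44 (n_3 = 4)
R_4 = 27 (n_4 = 4)
Step 3: H = 12/(N(N+1)) * sum(R_i^2/n_i) - 3(N+1)
     = 12/(14*15) * (13.5^2/3 + 20.5^2/3 + 44^2/4 + 27^2/4) - 3*15
     = 0.057143 * 867.083 - 45
     = 4.547619.
Step 4: Ties present; correction factor C = 1 - 18/(14^3 - 14) = 0.993407. Corrected H = 4.547619 / 0.993407 = 4.577802.
Step 5: Under H0, H ~ chi^2(3); p-value = 0.205455.
Step 6: alpha = 0.1. fail to reject H0.

H = 4.5778, df = 3, p = 0.205455, fail to reject H0.


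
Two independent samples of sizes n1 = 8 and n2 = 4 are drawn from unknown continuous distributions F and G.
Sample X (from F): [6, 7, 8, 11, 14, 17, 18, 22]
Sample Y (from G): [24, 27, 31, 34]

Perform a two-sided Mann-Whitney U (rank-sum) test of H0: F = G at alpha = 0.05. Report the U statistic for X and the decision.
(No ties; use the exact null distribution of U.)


Step 1: Combine and sort all 12 observations; assign midranks.
sorted (value, group): (6,X), (7,X), (8,X), (11,X), (14,X), (17,X), (18,X), (22,X), (24,Y), (27,Y), (31,Y), (34,Y)
ranks: 6->1, 7->2, 8->3, 11->4, 14->5, 17->6, 18->7, 22->8, 24->9, 27->10, 31->11, 34->12
Step 2: Rank sum for X: R1 = 1 + 2 + 3 + 4 + 5 + 6 + 7 + 8 = 36.
Step 3: U_X = R1 - n1(n1+1)/2 = 36 - 8*9/2 = 36 - 36 = 0.
       U_Y = n1*n2 - U_X = 32 - 0 = 32.
Step 4: No ties, so the exact null distribution of U (based on enumerating the C(12,8) = 495 equally likely rank assignments) gives the two-sided p-value.
Step 5: p-value = 0.004040; compare to alpha = 0.05. reject H0.

U_X = 0, p = 0.004040, reject H0 at alpha = 0.05.


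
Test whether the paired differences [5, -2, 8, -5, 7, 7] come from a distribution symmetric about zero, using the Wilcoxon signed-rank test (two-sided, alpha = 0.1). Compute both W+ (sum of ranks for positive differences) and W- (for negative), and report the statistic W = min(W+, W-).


Step 1: Drop any zero differences (none here) and take |d_i|.
|d| = [5, 2, 8, 5, 7, 7]
Step 2: Midrank |d_i| (ties get averaged ranks).
ranks: |5|->2.5, |2|->1, |8|->6, |5|->2.5, |7|->4.5, |7|->4.5
Step 3: Attach original signs; sum ranks with positive sign and with negative sign.
W+ = 2.5 + 6 + 4.5 + 4.5 = 17.5
W- = 1 + 2.5 = 3.5
(Check: W+ + W- = 21 should equal n(n+1)/2 = 21.)
Step 4: Test statistic W = min(W+, W-) = 3.5.
Step 5: Ties in |d|, so use the tie-corrected normal approximation.
        E[W] = n(n+1)/4 = 6*7/4 = 10.5.
        Tie groups: |d|=5 (t=2), |d|=7 (t=2); sum(t^3 - t) = 12.
        Var[W] = n(n+1)(2n+1)/24 - sum(t^3-t)/48 = 546/24 - 12/48 = 22.5.
        z = (W - E[W]) / sqrt(Var[W]) = (3.5 - 10.5) / 4.7434 = -1.4757.
        Two-sided p = 2*Phi(z) = 0.140017.
Step 6: alpha = 0.1. fail to reject H0.

W+ = 17.5, W- = 3.5, W = min = 3.5, p = 0.140017, fail to reject H0.


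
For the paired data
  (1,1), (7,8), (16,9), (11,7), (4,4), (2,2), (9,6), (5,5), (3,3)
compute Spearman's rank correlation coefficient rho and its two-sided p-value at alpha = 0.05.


Step 1: Rank x and y separately (midranks; no ties here).
rank(x): 1->1, 7->6, 16->9, 11->8, 4->4, 2->2, 9->7, 5->5, 3->3
rank(y): 1->1, 8->8, 9->9, 7->7, 4->4, 2->2, 6->6, 5->5, 3->3
Step 2: d_i = R_x(i) - R_y(i); compute d_i^2.
  (1-1)^2=0, (6-8)^2=4, (9-9)^2=0, (8-7)^2=1, (4-4)^2=0, (2-2)^2=0, (7-6)^2=1, (5-5)^2=0, (3-3)^2=0
sum(d^2) = 6.
Step 3: rho = 1 - 6*6 / (9*(9^2 - 1)) = 1 - 36/720 = 0.950000.
Step 4: Under H0, t = rho * sqrt((n-2)/(1-rho^2)) = 8.0495 ~ t(7).
Step 5: Two-sided p-value from the t-distribution with 7 df = 0.000088.
Step 6: alpha = 0.05. reject H0.

rho = 0.9500, p = 0.000088, reject H0 at alpha = 0.05.


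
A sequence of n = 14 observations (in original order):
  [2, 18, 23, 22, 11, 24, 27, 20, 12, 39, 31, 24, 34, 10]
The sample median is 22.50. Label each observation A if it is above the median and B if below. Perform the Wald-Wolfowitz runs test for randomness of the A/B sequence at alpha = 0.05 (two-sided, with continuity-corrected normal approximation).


Step 1: Compute median = 22.50; label A = above, B = below.
Labels in order: BBABBAABBAAAAB  (n_A = 7, n_B = 7)
Step 2: Count runs R = 7.
Step 3: Under H0 (random ordering), E[R] = 2*n_A*n_B/(n_A+n_B) + 1 = 2*7*7/14 + 1 = 8.0000.
        Var[R] = 2*n_A*n_B*(2*n_A*n_B - n_A - n_B) / ((n_A+n_B)^2 * (n_A+n_B-1)) = 8232/2548 = 3.2308.
        SD[R] = 1.7974.
Step 4: Continuity-corrected z = (R + 0.5 - E[R]) / SD[R] = (7 + 0.5 - 8.0000) / 1.7974 = -0.2782.
Step 5: Two-sided p-value via normal approximation = 2*(1 - Phi(|z|)) = 0.780879.
Step 6: alpha = 0.05. fail to reject H0.

R = 7, z = -0.2782, p = 0.780879, fail to reject H0.


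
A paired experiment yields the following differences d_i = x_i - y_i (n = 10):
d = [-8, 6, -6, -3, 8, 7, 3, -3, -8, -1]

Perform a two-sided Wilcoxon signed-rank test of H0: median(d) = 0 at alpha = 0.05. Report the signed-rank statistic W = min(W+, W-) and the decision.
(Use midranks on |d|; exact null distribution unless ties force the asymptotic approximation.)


Step 1: Drop any zero differences (none here) and take |d_i|.
|d| = [8, 6, 6, 3, 8, 7, 3, 3, 8, 1]
Step 2: Midrank |d_i| (ties get averaged ranks).
ranks: |8|->9, |6|->5.5, |6|->5.5, |3|->3, |8|->9, |7|->7, |3|->3, |3|->3, |8|->9, |1|->1
Step 3: Attach original signs; sum ranks with positive sign and with negative sign.
W+ = 5.5 + 9 + 7 + 3 = 24.5
W- = 9 + 5.5 + 3 + 3 + 9 + 1 = 30.5
(Check: W+ + W- = 55 should equal n(n+1)/2 = 55.)
Step 4: Test statistic W = min(W+, W-) = 24.5.
Step 5: Ties in |d|, so use the tie-corrected normal approximation.
        E[W] = n(n+1)/4 = 10*11/4 = 27.5.
        Tie groups: |d|=3 (t=3), |d|=6 (t=2), |d|=8 (t=3); sum(t^3 - t) = 54.
        Var[W] = n(n+1)(2n+1)/24 - sum(t^3-t)/48 = 2310/24 - 54/48 = 95.125.
        z = (W - E[W]) / sqrt(Var[W]) = (24.5 - 27.5) / 9.7532 = -0.3076.
        Two-sided p = 2*Phi(z) = 0.758393.
Step 6: alpha = 0.05. fail to reject H0.

W+ = 24.5, W- = 30.5, W = min = 24.5, p = 0.758393, fail to reject H0.


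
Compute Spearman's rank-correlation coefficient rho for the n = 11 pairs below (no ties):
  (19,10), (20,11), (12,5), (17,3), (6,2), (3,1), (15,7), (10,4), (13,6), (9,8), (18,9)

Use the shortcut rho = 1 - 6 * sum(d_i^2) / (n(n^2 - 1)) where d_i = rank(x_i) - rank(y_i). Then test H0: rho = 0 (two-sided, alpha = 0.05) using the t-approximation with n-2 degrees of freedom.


Step 1: Rank x and y separately (midranks; no ties here).
rank(x): 19->10, 20->11, 12->5, 17->8, 6->2, 3->1, 15->7, 10->4, 13->6, 9->3, 18->9
rank(y): 10->10, 11->11, 5->5, 3->3, 2->2, 1->1, 7->7, 4->4, 6->6, 8->8, 9->9
Step 2: d_i = R_x(i) - R_y(i); compute d_i^2.
  (10-10)^2=0, (11-11)^2=0, (5-5)^2=0, (8-3)^2=25, (2-2)^2=0, (1-1)^2=0, (7-7)^2=0, (4-4)^2=0, (6-6)^2=0, (3-8)^2=25, (9-9)^2=0
sum(d^2) = 50.
Step 3: rho = 1 - 6*50 / (11*(11^2 - 1)) = 1 - 300/1320 = 0.772727.
Step 4: Under H0, t = rho * sqrt((n-2)/(1-rho^2)) = 3.6522 ~ t(9).
Step 5: Two-sided p-value from the t-distribution with 9 df = 0.005299.
Step 6: alpha = 0.05. reject H0.

rho = 0.7727, p = 0.005299, reject H0 at alpha = 0.05.


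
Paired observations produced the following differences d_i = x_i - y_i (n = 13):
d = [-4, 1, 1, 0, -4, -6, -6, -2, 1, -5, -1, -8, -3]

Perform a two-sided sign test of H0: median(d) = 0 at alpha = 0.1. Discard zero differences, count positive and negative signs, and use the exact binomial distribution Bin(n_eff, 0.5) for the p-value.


Step 1: Discard zero differences. Original n = 13; n_eff = number of nonzero differences = 12.
Nonzero differences (with sign): -4, +1, +1, -4, -6, -6, -2, +1, -5, -1, -8, -3
Step 2: Count signs: positive = 3, negative = 9.
Step 3: Under H0: P(positive) = 0.5, so the number of positives S ~ Bin(12, 0.5).
Step 4: Two-sided exact p-value = sum of Bin(12,0.5) probabilities at or below the observed probability = 0.145996.
Step 5: alpha = 0.1. fail to reject H0.

n_eff = 12, pos = 3, neg = 9, p = 0.145996, fail to reject H0.


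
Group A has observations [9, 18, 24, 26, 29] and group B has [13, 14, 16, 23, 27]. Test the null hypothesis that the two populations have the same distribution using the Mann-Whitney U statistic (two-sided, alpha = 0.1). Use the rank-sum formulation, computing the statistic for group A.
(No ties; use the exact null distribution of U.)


Step 1: Combine and sort all 10 observations; assign midranks.
sorted (value, group): (9,X), (13,Y), (14,Y), (16,Y), (18,X), (23,Y), (24,X), (26,X), (27,Y), (29,X)
ranks: 9->1, 13->2, 14->3, 16->4, 18->5, 23->6, 24->7, 26->8, 27->9, 29->10
Step 2: Rank sum for X: R1 = 1 + 5 + 7 + 8 + 10 = 31.
Step 3: U_X = R1 - n1(n1+1)/2 = 31 - 5*6/2 = 31 - 15 = 16.
       U_Y = n1*n2 - U_X = 25 - 16 = 9.
Step 4: No ties, so the exact null distribution of U (based on enumerating the C(10,5) = 252 equally likely rank assignments) gives the two-sided p-value.
Step 5: p-value = 0.547619; compare to alpha = 0.1. fail to reject H0.

U_X = 16, p = 0.547619, fail to reject H0 at alpha = 0.1.


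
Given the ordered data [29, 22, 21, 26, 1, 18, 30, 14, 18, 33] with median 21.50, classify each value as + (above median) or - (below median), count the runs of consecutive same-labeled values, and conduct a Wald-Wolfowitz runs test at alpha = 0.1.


Step 1: Compute median = 21.50; label A = above, B = below.
Labels in order: AABABBABBA  (n_A = 5, n_B = 5)
Step 2: Count runs R = 7.
Step 3: Under H0 (random ordering), E[R] = 2*n_A*n_B/(n_A+n_B) + 1 = 2*5*5/10 + 1 = 6.0000.
        Var[R] = 2*n_A*n_B*(2*n_A*n_B - n_A - n_B) / ((n_A+n_B)^2 * (n_A+n_B-1)) = 2000/900 = 2.2222.
        SD[R] = 1.4907.
Step 4: Continuity-corrected z = (R - 0.5 - E[R]) / SD[R] = (7 - 0.5 - 6.0000) / 1.4907 = 0.3354.
Step 5: Two-sided p-value via normal approximation = 2*(1 - Phi(|z|)) = 0.737316.
Step 6: alpha = 0.1. fail to reject H0.

R = 7, z = 0.3354, p = 0.737316, fail to reject H0.


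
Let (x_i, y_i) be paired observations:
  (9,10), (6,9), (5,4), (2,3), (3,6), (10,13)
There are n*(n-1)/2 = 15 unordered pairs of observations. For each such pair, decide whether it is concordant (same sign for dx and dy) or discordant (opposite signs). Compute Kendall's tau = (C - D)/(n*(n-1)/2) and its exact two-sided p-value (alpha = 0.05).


Step 1: Enumerate the 15 unordered pairs (i,j) with i<j and classify each by sign(x_j-x_i) * sign(y_j-y_i).
  (1,2):dx=-3,dy=-1->C; (1,3):dx=-4,dy=-6->C; (1,4):dx=-7,dy=-7->C; (1,5):dx=-6,dy=-4->C
  (1,6):dx=+1,dy=+3->C; (2,3):dx=-1,dy=-5->C; (2,4):dx=-4,dy=-6->C; (2,5):dx=-3,dy=-3->C
  (2,6):dx=+4,dy=+4->C; (3,4):dx=-3,dy=-1->C; (3,5):dx=-2,dy=+2->D; (3,6):dx=+5,dy=+9->C
  (4,5):dx=+1,dy=+3->C; (4,6):dx=+8,dy=+10->C; (5,6):dx=+7,dy=+7->C
Step 2: C = 14, D = 1, total pairs = 15.
Step 3: tau = (C - D)/(n(n-1)/2) = (14 - 1)/15 = 0.866667.
Step 4: Exact two-sided p-value (enumerate n! = 720 permutations of y under H0): p = 0.016667.
Step 5: alpha = 0.05. reject H0.

tau_b = 0.8667 (C=14, D=1), p = 0.016667, reject H0.


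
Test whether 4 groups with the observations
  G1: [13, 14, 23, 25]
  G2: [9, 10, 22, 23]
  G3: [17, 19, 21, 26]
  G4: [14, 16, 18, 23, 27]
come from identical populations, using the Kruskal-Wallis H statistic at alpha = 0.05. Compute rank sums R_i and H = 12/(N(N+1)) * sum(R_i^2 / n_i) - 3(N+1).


Step 1: Combine all N = 17 observations and assign midranks.
sorted (value, group, rank): (9,G2,1), (10,G2,2), (13,G1,3), (14,G1,4.5), (14,G4,4.5), (16,G4,6), (17,G3,7), (18,G4,8), (19,G3,9), (21,G3,10), (22,G2,11), (23,G1,13), (23,G2,13), (23,G4,13), (25,G1,15), (26,G3,16), (27,G4,17)
Step 2: Sum ranks within each group.
R_1 = 35.5 (n_1 = 4)
R_2 = 27 (n_2 = 4)
R_3 = 42 (n_3 = 4)
R_4 = 48.5 (n_4 = 5)
Step 3: H = 12/(N(N+1)) * sum(R_i^2/n_i) - 3(N+1)
     = 12/(17*18) * (35.5^2/4 + 27^2/4 + 42^2/4 + 48.5^2/5) - 3*18
     = 0.039216 * 1408.76 - 54
     = 1.245588.
Step 4: Ties present; correction factor C = 1 - 30/(17^3 - 17) = 0.993873. Corrected H = 1.245588 / 0.993873 = 1.253268.
Step 5: Under H0, H ~ chi^2(3); p-value = 0.740259.
Step 6: alpha = 0.05. fail to reject H0.

H = 1.2533, df = 3, p = 0.740259, fail to reject H0.


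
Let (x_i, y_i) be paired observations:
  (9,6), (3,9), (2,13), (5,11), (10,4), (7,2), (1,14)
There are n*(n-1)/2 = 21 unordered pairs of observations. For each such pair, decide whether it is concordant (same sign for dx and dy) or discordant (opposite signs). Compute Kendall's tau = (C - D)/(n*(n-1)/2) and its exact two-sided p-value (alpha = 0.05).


Step 1: Enumerate the 21 unordered pairs (i,j) with i<j and classify each by sign(x_j-x_i) * sign(y_j-y_i).
  (1,2):dx=-6,dy=+3->D; (1,3):dx=-7,dy=+7->D; (1,4):dx=-4,dy=+5->D; (1,5):dx=+1,dy=-2->D
  (1,6):dx=-2,dy=-4->C; (1,7):dx=-8,dy=+8->D; (2,3):dx=-1,dy=+4->D; (2,4):dx=+2,dy=+2->C
  (2,5):dx=+7,dy=-5->D; (2,6):dx=+4,dy=-7->D; (2,7):dx=-2,dy=+5->D; (3,4):dx=+3,dy=-2->D
  (3,5):dx=+8,dy=-9->D; (3,6):dx=+5,dy=-11->D; (3,7):dx=-1,dy=+1->D; (4,5):dx=+5,dy=-7->D
  (4,6):dx=+2,dy=-9->D; (4,7):dx=-4,dy=+3->D; (5,6):dx=-3,dy=-2->C; (5,7):dx=-9,dy=+10->D
  (6,7):dx=-6,dy=+12->D
Step 2: C = 3, D = 18, total pairs = 21.
Step 3: tau = (C - D)/(n(n-1)/2) = (3 - 18)/21 = -0.714286.
Step 4: Exact two-sided p-value (enumerate n! = 5040 permutations of y under H0): p = 0.030159.
Step 5: alpha = 0.05. reject H0.

tau_b = -0.7143 (C=3, D=18), p = 0.030159, reject H0.


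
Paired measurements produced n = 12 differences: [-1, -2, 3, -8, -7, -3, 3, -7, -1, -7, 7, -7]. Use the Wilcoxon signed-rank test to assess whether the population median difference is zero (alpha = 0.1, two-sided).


Step 1: Drop any zero differences (none here) and take |d_i|.
|d| = [1, 2, 3, 8, 7, 3, 3, 7, 1, 7, 7, 7]
Step 2: Midrank |d_i| (ties get averaged ranks).
ranks: |1|->1.5, |2|->3, |3|->5, |8|->12, |7|->9, |3|->5, |3|->5, |7|->9, |1|->1.5, |7|->9, |7|->9, |7|->9
Step 3: Attach original signs; sum ranks with positive sign and with negative sign.
W+ = 5 + 5 + 9 = 19
W- = 1.5 + 3 + 12 + 9 + 5 + 9 + 1.5 + 9 + 9 = 59
(Check: W+ + W- = 78 should equal n(n+1)/2 = 78.)
Step 4: Test statistic W = min(W+, W-) = 19.
Step 5: Ties in |d|, so use the tie-corrected normal approximation.
        E[W] = n(n+1)/4 = 12*13/4 = 39.
        Tie groups: |d|=1 (t=2), |d|=3 (t=3), |d|=7 (t=5); sum(t^3 - t) = 150.
        Var[W] = n(n+1)(2n+1)/24 - sum(t^3-t)/48 = 3900/24 - 150/48 = 159.375.
        z = (W - E[W]) / sqrt(Var[W]) = (19 - 39) / 12.6244 = -1.5842.
        Two-sided p = 2*Phi(z) = 0.113140.
Step 6: alpha = 0.1. fail to reject H0.

W+ = 19, W- = 59, W = min = 19, p = 0.113140, fail to reject H0.


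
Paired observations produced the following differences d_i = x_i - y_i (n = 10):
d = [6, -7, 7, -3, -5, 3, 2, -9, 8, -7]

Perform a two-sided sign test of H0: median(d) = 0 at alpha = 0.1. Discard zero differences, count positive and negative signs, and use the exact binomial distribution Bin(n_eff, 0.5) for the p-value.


Step 1: Discard zero differences. Original n = 10; n_eff = number of nonzero differences = 10.
Nonzero differences (with sign): +6, -7, +7, -3, -5, +3, +2, -9, +8, -7
Step 2: Count signs: positive = 5, negative = 5.
Step 3: Under H0: P(positive) = 0.5, so the number of positives S ~ Bin(10, 0.5).
Step 4: Two-sided exact p-value = sum of Bin(10,0.5) probabilities at or below the observed probability = 1.000000.
Step 5: alpha = 0.1. fail to reject H0.

n_eff = 10, pos = 5, neg = 5, p = 1.000000, fail to reject H0.


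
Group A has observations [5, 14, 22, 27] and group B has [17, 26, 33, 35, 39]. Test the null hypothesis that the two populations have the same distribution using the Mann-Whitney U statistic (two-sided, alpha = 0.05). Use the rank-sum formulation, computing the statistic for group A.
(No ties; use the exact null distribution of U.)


Step 1: Combine and sort all 9 observations; assign midranks.
sorted (value, group): (5,X), (14,X), (17,Y), (22,X), (26,Y), (27,X), (33,Y), (35,Y), (39,Y)
ranks: 5->1, 14->2, 17->3, 22->4, 26->5, 27->6, 33->7, 35->8, 39->9
Step 2: Rank sum for X: R1 = 1 + 2 + 4 + 6 = 13.
Step 3: U_X = R1 - n1(n1+1)/2 = 13 - 4*5/2 = 13 - 10 = 3.
       U_Y = n1*n2 - U_X = 20 - 3 = 17.
Step 4: No ties, so the exact null distribution of U (based on enumerating the C(9,4) = 126 equally likely rank assignments) gives the two-sided p-value.
Step 5: p-value = 0.111111; compare to alpha = 0.05. fail to reject H0.

U_X = 3, p = 0.111111, fail to reject H0 at alpha = 0.05.


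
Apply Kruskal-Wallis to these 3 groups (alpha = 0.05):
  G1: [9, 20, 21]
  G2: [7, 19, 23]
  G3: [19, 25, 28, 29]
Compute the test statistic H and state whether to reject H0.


Step 1: Combine all N = 10 observations and assign midranks.
sorted (value, group, rank): (7,G2,1), (9,G1,2), (19,G2,3.5), (19,G3,3.5), (20,G1,5), (21,G1,6), (23,G2,7), (25,G3,8), (28,G3,9), (29,G3,10)
Step 2: Sum ranks within each group.
R_1 = 13 (n_1 = 3)
R_2 = 11.5 (n_2 = 3)
R_3 = 30.5 (n_3 = 4)
Step 3: H = 12/(N(N+1)) * sum(R_i^2/n_i) - 3(N+1)
     = 12/(10*11) * (13^2/3 + 11.5^2/3 + 30.5^2/4) - 3*11
     = 0.109091 * 332.979 - 33
     = 3.325000.
Step 4: Ties present; correction factor C = 1 - 6/(10^3 - 10) = 0.993939. Corrected H = 3.325000 / 0.993939 = 3.345274.
Step 5: Under H0, H ~ chi^2(2); p-value = 0.187751.
Step 6: alpha = 0.05. fail to reject H0.

H = 3.3453, df = 2, p = 0.187751, fail to reject H0.


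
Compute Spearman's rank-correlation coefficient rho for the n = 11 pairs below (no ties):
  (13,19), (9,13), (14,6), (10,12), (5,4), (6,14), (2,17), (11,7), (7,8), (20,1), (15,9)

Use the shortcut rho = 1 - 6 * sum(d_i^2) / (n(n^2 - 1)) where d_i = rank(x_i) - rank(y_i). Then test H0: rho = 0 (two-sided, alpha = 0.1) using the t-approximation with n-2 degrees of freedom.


Step 1: Rank x and y separately (midranks; no ties here).
rank(x): 13->8, 9->5, 14->9, 10->6, 5->2, 6->3, 2->1, 11->7, 7->4, 20->11, 15->10
rank(y): 19->11, 13->8, 6->3, 12->7, 4->2, 14->9, 17->10, 7->4, 8->5, 1->1, 9->6
Step 2: d_i = R_x(i) - R_y(i); compute d_i^2.
  (8-11)^2=9, (5-8)^2=9, (9-3)^2=36, (6-7)^2=1, (2-2)^2=0, (3-9)^2=36, (1-10)^2=81, (7-4)^2=9, (4-5)^2=1, (11-1)^2=100, (10-6)^2=16
sum(d^2) = 298.
Step 3: rho = 1 - 6*298 / (11*(11^2 - 1)) = 1 - 1788/1320 = -0.354545.
Step 4: Under H0, t = rho * sqrt((n-2)/(1-rho^2)) = -1.1375 ~ t(9).
Step 5: Two-sided p-value from the t-distribution with 9 df = 0.284693.
Step 6: alpha = 0.1. fail to reject H0.

rho = -0.3545, p = 0.284693, fail to reject H0 at alpha = 0.1.


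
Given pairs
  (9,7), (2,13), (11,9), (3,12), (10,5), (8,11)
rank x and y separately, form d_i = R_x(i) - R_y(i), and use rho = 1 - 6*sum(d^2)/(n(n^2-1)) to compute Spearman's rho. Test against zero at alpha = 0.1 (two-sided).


Step 1: Rank x and y separately (midranks; no ties here).
rank(x): 9->4, 2->1, 11->6, 3->2, 10->5, 8->3
rank(y): 7->2, 13->6, 9->3, 12->5, 5->1, 11->4
Step 2: d_i = R_x(i) - R_y(i); compute d_i^2.
  (4-2)^2=4, (1-6)^2=25, (6-3)^2=9, (2-5)^2=9, (5-1)^2=16, (3-4)^2=1
sum(d^2) = 64.
Step 3: rho = 1 - 6*64 / (6*(6^2 - 1)) = 1 - 384/210 = -0.828571.
Step 4: Under H0, t = rho * sqrt((n-2)/(1-rho^2)) = -2.9598 ~ t(4).
Step 5: Two-sided p-value from the t-distribution with 4 df = 0.041563.
Step 6: alpha = 0.1. reject H0.

rho = -0.8286, p = 0.041563, reject H0 at alpha = 0.1.


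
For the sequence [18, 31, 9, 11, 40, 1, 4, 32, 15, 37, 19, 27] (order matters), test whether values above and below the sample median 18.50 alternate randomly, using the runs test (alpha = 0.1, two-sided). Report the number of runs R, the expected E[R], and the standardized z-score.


Step 1: Compute median = 18.50; label A = above, B = below.
Labels in order: BABBABBABAAA  (n_A = 6, n_B = 6)
Step 2: Count runs R = 8.
Step 3: Under H0 (random ordering), E[R] = 2*n_A*n_B/(n_A+n_B) + 1 = 2*6*6/12 + 1 = 7.0000.
        Var[R] = 2*n_A*n_B*(2*n_A*n_B - n_A - n_B) / ((n_A+n_B)^2 * (n_A+n_B-1)) = 4320/1584 = 2.7273.
        SD[R] = 1.6514.
Step 4: Continuity-corrected z = (R - 0.5 - E[R]) / SD[R] = (8 - 0.5 - 7.0000) / 1.6514 = 0.3028.
Step 5: Two-sided p-value via normal approximation = 2*(1 - Phi(|z|)) = 0.762069.
Step 6: alpha = 0.1. fail to reject H0.

R = 8, z = 0.3028, p = 0.762069, fail to reject H0.


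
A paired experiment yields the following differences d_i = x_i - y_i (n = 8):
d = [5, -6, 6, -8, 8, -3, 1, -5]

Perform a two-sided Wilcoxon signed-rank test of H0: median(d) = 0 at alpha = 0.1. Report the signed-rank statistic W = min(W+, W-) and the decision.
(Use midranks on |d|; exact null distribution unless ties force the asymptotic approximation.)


Step 1: Drop any zero differences (none here) and take |d_i|.
|d| = [5, 6, 6, 8, 8, 3, 1, 5]
Step 2: Midrank |d_i| (ties get averaged ranks).
ranks: |5|->3.5, |6|->5.5, |6|->5.5, |8|->7.5, |8|->7.5, |3|->2, |1|->1, |5|->3.5
Step 3: Attach original signs; sum ranks with positive sign and with negative sign.
W+ = 3.5 + 5.5 + 7.5 + 1 = 17.5
W- = 5.5 + 7.5 + 2 + 3.5 = 18.5
(Check: W+ + W- = 36 should equal n(n+1)/2 = 36.)
Step 4: Test statistic W = min(W+, W-) = 17.5.
Step 5: Ties in |d|, so use the tie-corrected normal approximation.
        E[W] = n(n+1)/4 = 8*9/4 = 18.
        Tie groups: |d|=5 (t=2), |d|=6 (t=2), |d|=8 (t=2); sum(t^3 - t) = 18.
        Var[W] = n(n+1)(2n+1)/24 - sum(t^3-t)/48 = 1224/24 - 18/48 = 50.625.
        z = (W - E[W]) / sqrt(Var[W]) = (17.5 - 18) / 7.1151 = -0.0703.
        Two-sided p = 2*Phi(z) = 0.943977.
Step 6: alpha = 0.1. fail to reject H0.

W+ = 17.5, W- = 18.5, W = min = 17.5, p = 0.943977, fail to reject H0.


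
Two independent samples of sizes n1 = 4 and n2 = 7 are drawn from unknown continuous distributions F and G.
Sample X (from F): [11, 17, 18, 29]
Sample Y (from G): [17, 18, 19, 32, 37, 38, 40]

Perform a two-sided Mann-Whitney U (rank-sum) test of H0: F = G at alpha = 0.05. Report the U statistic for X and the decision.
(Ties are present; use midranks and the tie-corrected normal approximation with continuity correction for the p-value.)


Step 1: Combine and sort all 11 observations; assign midranks.
sorted (value, group): (11,X), (17,X), (17,Y), (18,X), (18,Y), (19,Y), (29,X), (32,Y), (37,Y), (38,Y), (40,Y)
ranks: 11->1, 17->2.5, 17->2.5, 18->4.5, 18->4.5, 19->6, 29->7, 32->8, 37->9, 38->10, 40->11
Step 2: Rank sum for X: R1 = 1 + 2.5 + 4.5 + 7 = 15.
Step 3: U_X = R1 - n1(n1+1)/2 = 15 - 4*5/2 = 15 - 10 = 5.
       U_Y = n1*n2 - U_X = 28 - 5 = 23.
Step 4: Ties are present, so use the tie-corrected normal approximation (with continuity correction) for the p-value.
Step 5: p-value = 0.106592; compare to alpha = 0.05. fail to reject H0.

U_X = 5, p = 0.106592, fail to reject H0 at alpha = 0.05.


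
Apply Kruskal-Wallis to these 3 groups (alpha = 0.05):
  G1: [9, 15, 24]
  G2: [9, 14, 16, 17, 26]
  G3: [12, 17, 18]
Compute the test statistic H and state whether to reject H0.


Step 1: Combine all N = 11 observations and assign midranks.
sorted (value, group, rank): (9,G1,1.5), (9,G2,1.5), (12,G3,3), (14,G2,4), (15,G1,5), (16,G2,6), (17,G2,7.5), (17,G3,7.5), (18,G3,9), (24,G1,10), (26,G2,11)
Step 2: Sum ranks within each group.
R_1 = 16.5 (n_1 = 3)
R_2 = 30 (n_2 = 5)
R_3 = 19.5 (n_3 = 3)
Step 3: H = 12/(N(N+1)) * sum(R_i^2/n_i) - 3(N+1)
     = 12/(11*12) * (16.5^2/3 + 30^2/5 + 19.5^2/3) - 3*12
     = 0.090909 * 397.5 - 36
     = 0.136364.
Step 4: Ties present; correction factor C = 1 - 12/(11^3 - 11) = 0.990909. Corrected H = 0.136364 / 0.990909 = 0.137615.
Step 5: Under H0, H ~ chi^2(2); p-value = 0.933507.
Step 6: alpha = 0.05. fail to reject H0.

H = 0.1376, df = 2, p = 0.933507, fail to reject H0.


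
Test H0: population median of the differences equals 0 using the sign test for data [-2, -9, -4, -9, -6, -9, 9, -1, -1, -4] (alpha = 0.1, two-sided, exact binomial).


Step 1: Discard zero differences. Original n = 10; n_eff = number of nonzero differences = 10.
Nonzero differences (with sign): -2, -9, -4, -9, -6, -9, +9, -1, -1, -4
Step 2: Count signs: positive = 1, negative = 9.
Step 3: Under H0: P(positive) = 0.5, so the number of positives S ~ Bin(10, 0.5).
Step 4: Two-sided exact p-value = sum of Bin(10,0.5) probabilities at or below the observed probability = 0.021484.
Step 5: alpha = 0.1. reject H0.

n_eff = 10, pos = 1, neg = 9, p = 0.021484, reject H0.


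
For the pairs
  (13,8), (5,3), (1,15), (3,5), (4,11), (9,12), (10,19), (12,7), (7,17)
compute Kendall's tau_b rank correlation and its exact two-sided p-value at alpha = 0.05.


Step 1: Enumerate the 36 unordered pairs (i,j) with i<j and classify each by sign(x_j-x_i) * sign(y_j-y_i).
  (1,2):dx=-8,dy=-5->C; (1,3):dx=-12,dy=+7->D; (1,4):dx=-10,dy=-3->C; (1,5):dx=-9,dy=+3->D
  (1,6):dx=-4,dy=+4->D; (1,7):dx=-3,dy=+11->D; (1,8):dx=-1,dy=-1->C; (1,9):dx=-6,dy=+9->D
  (2,3):dx=-4,dy=+12->D; (2,4):dx=-2,dy=+2->D; (2,5):dx=-1,dy=+8->D; (2,6):dx=+4,dy=+9->C
  (2,7):dx=+5,dy=+16->C; (2,8):dx=+7,dy=+4->C; (2,9):dx=+2,dy=+14->C; (3,4):dx=+2,dy=-10->D
  (3,5):dx=+3,dy=-4->D; (3,6):dx=+8,dy=-3->D; (3,7):dx=+9,dy=+4->C; (3,8):dx=+11,dy=-8->D
  (3,9):dx=+6,dy=+2->C; (4,5):dx=+1,dy=+6->C; (4,6):dx=+6,dy=+7->C; (4,7):dx=+7,dy=+14->C
  (4,8):dx=+9,dy=+2->C; (4,9):dx=+4,dy=+12->C; (5,6):dx=+5,dy=+1->C; (5,7):dx=+6,dy=+8->C
  (5,8):dx=+8,dy=-4->D; (5,9):dx=+3,dy=+6->C; (6,7):dx=+1,dy=+7->C; (6,8):dx=+3,dy=-5->D
  (6,9):dx=-2,dy=+5->D; (7,8):dx=+2,dy=-12->D; (7,9):dx=-3,dy=-2->C; (8,9):dx=-5,dy=+10->D
Step 2: C = 19, D = 17, total pairs = 36.
Step 3: tau = (C - D)/(n(n-1)/2) = (19 - 17)/36 = 0.055556.
Step 4: Exact two-sided p-value (enumerate n! = 362880 permutations of y under H0): p = 0.919455.
Step 5: alpha = 0.05. fail to reject H0.

tau_b = 0.0556 (C=19, D=17), p = 0.919455, fail to reject H0.


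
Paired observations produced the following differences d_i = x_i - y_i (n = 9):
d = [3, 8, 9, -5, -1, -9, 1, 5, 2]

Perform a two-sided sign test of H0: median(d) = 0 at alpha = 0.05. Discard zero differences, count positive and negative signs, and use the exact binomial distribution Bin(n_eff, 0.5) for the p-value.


Step 1: Discard zero differences. Original n = 9; n_eff = number of nonzero differences = 9.
Nonzero differences (with sign): +3, +8, +9, -5, -1, -9, +1, +5, +2
Step 2: Count signs: positive = 6, negative = 3.
Step 3: Under H0: P(positive) = 0.5, so the number of positives S ~ Bin(9, 0.5).
Step 4: Two-sided exact p-value = sum of Bin(9,0.5) probabilities at or below the observed probability = 0.507812.
Step 5: alpha = 0.05. fail to reject H0.

n_eff = 9, pos = 6, neg = 3, p = 0.507812, fail to reject H0.


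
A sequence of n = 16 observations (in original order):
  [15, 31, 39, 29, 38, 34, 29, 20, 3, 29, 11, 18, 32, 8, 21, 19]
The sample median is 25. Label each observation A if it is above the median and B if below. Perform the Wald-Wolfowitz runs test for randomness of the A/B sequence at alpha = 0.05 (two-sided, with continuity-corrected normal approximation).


Step 1: Compute median = 25; label A = above, B = below.
Labels in order: BAAAAAABBABBABBB  (n_A = 8, n_B = 8)
Step 2: Count runs R = 7.
Step 3: Under H0 (random ordering), E[R] = 2*n_A*n_B/(n_A+n_B) + 1 = 2*8*8/16 + 1 = 9.0000.
        Var[R] = 2*n_A*n_B*(2*n_A*n_B - n_A - n_B) / ((n_A+n_B)^2 * (n_A+n_B-1)) = 14336/3840 = 3.7333.
        SD[R] = 1.9322.
Step 4: Continuity-corrected z = (R + 0.5 - E[R]) / SD[R] = (7 + 0.5 - 9.0000) / 1.9322 = -0.7763.
Step 5: Two-sided p-value via normal approximation = 2*(1 - Phi(|z|)) = 0.437558.
Step 6: alpha = 0.05. fail to reject H0.

R = 7, z = -0.7763, p = 0.437558, fail to reject H0.


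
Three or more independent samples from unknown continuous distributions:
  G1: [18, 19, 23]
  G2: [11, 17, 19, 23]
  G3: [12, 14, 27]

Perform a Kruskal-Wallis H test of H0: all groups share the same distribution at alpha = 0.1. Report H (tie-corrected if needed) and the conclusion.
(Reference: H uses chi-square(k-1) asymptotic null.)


Step 1: Combine all N = 10 observations and assign midranks.
sorted (value, group, rank): (11,G2,1), (12,G3,2), (14,G3,3), (17,G2,4), (18,G1,5), (19,G1,6.5), (19,G2,6.5), (23,G1,8.5), (23,G2,8.5), (27,G3,10)
Step 2: Sum ranks within each group.
R_1 = 20 (n_1 = 3)
R_2 = 20 (n_2 = 4)
R_3 = 15 (n_3 = 3)
Step 3: H = 12/(N(N+1)) * sum(R_i^2/n_i) - 3(N+1)
     = 12/(10*11) * (20^2/3 + 20^2/4 + 15^2/3) - 3*11
     = 0.109091 * 308.333 - 33
     = 0.636364.
Step 4: Ties present; correction factor C = 1 - 12/(10^3 - 10) = 0.987879. Corrected H = 0.636364 / 0.987879 = 0.644172.
Step 5: Under H0, H ~ chi^2(2); p-value = 0.724636.
Step 6: alpha = 0.1. fail to reject H0.

H = 0.6442, df = 2, p = 0.724636, fail to reject H0.


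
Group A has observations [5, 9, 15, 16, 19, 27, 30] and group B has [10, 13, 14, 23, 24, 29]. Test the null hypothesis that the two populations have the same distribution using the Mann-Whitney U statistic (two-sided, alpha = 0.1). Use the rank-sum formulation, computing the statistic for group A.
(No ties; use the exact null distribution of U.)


Step 1: Combine and sort all 13 observations; assign midranks.
sorted (value, group): (5,X), (9,X), (10,Y), (13,Y), (14,Y), (15,X), (16,X), (19,X), (23,Y), (24,Y), (27,X), (29,Y), (30,X)
ranks: 5->1, 9->2, 10->3, 13->4, 14->5, 15->6, 16->7, 19->8, 23->9, 24->10, 27->11, 29->12, 30->13
Step 2: Rank sum for X: R1 = 1 + 2 + 6 + 7 + 8 + 11 + 13 = 48.
Step 3: U_X = R1 - n1(n1+1)/2 = 48 - 7*8/2 = 48 - 28 = 20.
       U_Y = n1*n2 - U_X = 42 - 20 = 22.
Step 4: No ties, so the exact null distribution of U (based on enumerating the C(13,7) = 1716 equally likely rank assignments) gives the two-sided p-value.
Step 5: p-value = 0.945221; compare to alpha = 0.1. fail to reject H0.

U_X = 20, p = 0.945221, fail to reject H0 at alpha = 0.1.


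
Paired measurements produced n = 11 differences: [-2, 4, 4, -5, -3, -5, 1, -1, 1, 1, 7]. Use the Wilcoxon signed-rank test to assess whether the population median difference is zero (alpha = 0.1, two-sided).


Step 1: Drop any zero differences (none here) and take |d_i|.
|d| = [2, 4, 4, 5, 3, 5, 1, 1, 1, 1, 7]
Step 2: Midrank |d_i| (ties get averaged ranks).
ranks: |2|->5, |4|->7.5, |4|->7.5, |5|->9.5, |3|->6, |5|->9.5, |1|->2.5, |1|->2.5, |1|->2.5, |1|->2.5, |7|->11
Step 3: Attach original signs; sum ranks with positive sign and with negative sign.
W+ = 7.5 + 7.5 + 2.5 + 2.5 + 2.5 + 11 = 33.5
W- = 5 + 9.5 + 6 + 9.5 + 2.5 = 32.5
(Check: W+ + W- = 66 should equal n(n+1)/2 = 66.)
Step 4: Test statistic W = min(W+, W-) = 32.5.
Step 5: Ties in |d|, so use the tie-corrected normal approximation.
        E[W] = n(n+1)/4 = 11*12/4 = 33.
        Tie groups: |d|=1 (t=4), |d|=4 (t=2), |d|=5 (t=2); sum(t^3 - t) = 72.
        Var[W] = n(n+1)(2n+1)/24 - sum(t^3-t)/48 = 3036/24 - 72/48 = 125.
        z = (W - E[W]) / sqrt(Var[W]) = (32.5 - 33) / 11.1803 = -0.0447.
        Two-sided p = 2*Phi(z) = 0.964329.
Step 6: alpha = 0.1. fail to reject H0.

W+ = 33.5, W- = 32.5, W = min = 32.5, p = 0.964329, fail to reject H0.


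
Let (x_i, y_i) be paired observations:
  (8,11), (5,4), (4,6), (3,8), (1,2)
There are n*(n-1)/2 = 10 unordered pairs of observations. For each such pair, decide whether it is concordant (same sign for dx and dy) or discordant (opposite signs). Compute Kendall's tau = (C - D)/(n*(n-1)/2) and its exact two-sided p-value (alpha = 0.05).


Step 1: Enumerate the 10 unordered pairs (i,j) with i<j and classify each by sign(x_j-x_i) * sign(y_j-y_i).
  (1,2):dx=-3,dy=-7->C; (1,3):dx=-4,dy=-5->C; (1,4):dx=-5,dy=-3->C; (1,5):dx=-7,dy=-9->C
  (2,3):dx=-1,dy=+2->D; (2,4):dx=-2,dy=+4->D; (2,5):dx=-4,dy=-2->C; (3,4):dx=-1,dy=+2->D
  (3,5):dx=-3,dy=-4->C; (4,5):dx=-2,dy=-6->C
Step 2: C = 7, D = 3, total pairs = 10.
Step 3: tau = (C - D)/(n(n-1)/2) = (7 - 3)/10 = 0.400000.
Step 4: Exact two-sided p-value (enumerate n! = 120 permutations of y under H0): p = 0.483333.
Step 5: alpha = 0.05. fail to reject H0.

tau_b = 0.4000 (C=7, D=3), p = 0.483333, fail to reject H0.


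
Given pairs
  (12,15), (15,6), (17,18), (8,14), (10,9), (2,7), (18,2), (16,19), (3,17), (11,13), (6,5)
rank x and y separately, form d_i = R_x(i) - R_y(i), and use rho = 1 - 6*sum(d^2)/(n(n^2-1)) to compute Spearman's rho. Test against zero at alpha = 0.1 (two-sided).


Step 1: Rank x and y separately (midranks; no ties here).
rank(x): 12->7, 15->8, 17->10, 8->4, 10->5, 2->1, 18->11, 16->9, 3->2, 11->6, 6->3
rank(y): 15->8, 6->3, 18->10, 14->7, 9->5, 7->4, 2->1, 19->11, 17->9, 13->6, 5->2
Step 2: d_i = R_x(i) - R_y(i); compute d_i^2.
  (7-8)^2=1, (8-3)^2=25, (10-10)^2=0, (4-7)^2=9, (5-5)^2=0, (1-4)^2=9, (11-1)^2=100, (9-11)^2=4, (2-9)^2=49, (6-6)^2=0, (3-2)^2=1
sum(d^2) = 198.
Step 3: rho = 1 - 6*198 / (11*(11^2 - 1)) = 1 - 1188/1320 = 0.100000.
Step 4: Under H0, t = rho * sqrt((n-2)/(1-rho^2)) = 0.3015 ~ t(9).
Step 5: Two-sided p-value from the t-distribution with 9 df = 0.769875.
Step 6: alpha = 0.1. fail to reject H0.

rho = 0.1000, p = 0.769875, fail to reject H0 at alpha = 0.1.


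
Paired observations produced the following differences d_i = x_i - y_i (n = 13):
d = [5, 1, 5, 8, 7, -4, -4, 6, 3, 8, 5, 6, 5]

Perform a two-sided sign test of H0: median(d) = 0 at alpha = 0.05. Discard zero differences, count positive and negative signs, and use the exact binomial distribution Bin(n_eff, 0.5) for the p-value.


Step 1: Discard zero differences. Original n = 13; n_eff = number of nonzero differences = 13.
Nonzero differences (with sign): +5, +1, +5, +8, +7, -4, -4, +6, +3, +8, +5, +6, +5
Step 2: Count signs: positive = 11, negative = 2.
Step 3: Under H0: P(positive) = 0.5, so the number of positives S ~ Bin(13, 0.5).
Step 4: Two-sided exact p-value = sum of Bin(13,0.5) probabilities at or below the observed probability = 0.022461.
Step 5: alpha = 0.05. reject H0.

n_eff = 13, pos = 11, neg = 2, p = 0.022461, reject H0.


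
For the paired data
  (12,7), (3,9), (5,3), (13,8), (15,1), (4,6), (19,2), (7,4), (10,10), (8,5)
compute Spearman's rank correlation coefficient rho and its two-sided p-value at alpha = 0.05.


Step 1: Rank x and y separately (midranks; no ties here).
rank(x): 12->7, 3->1, 5->3, 13->8, 15->9, 4->2, 19->10, 7->4, 10->6, 8->5
rank(y): 7->7, 9->9, 3->3, 8->8, 1->1, 6->6, 2->2, 4->4, 10->10, 5->5
Step 2: d_i = R_x(i) - R_y(i); compute d_i^2.
  (7-7)^2=0, (1-9)^2=64, (3-3)^2=0, (8-8)^2=0, (9-1)^2=64, (2-6)^2=16, (10-2)^2=64, (4-4)^2=0, (6-10)^2=16, (5-5)^2=0
sum(d^2) = 224.
Step 3: rho = 1 - 6*224 / (10*(10^2 - 1)) = 1 - 1344/990 = -0.357576.
Step 4: Under H0, t = rho * sqrt((n-2)/(1-rho^2)) = -1.0830 ~ t(8).
Step 5: Two-sided p-value from the t-distribution with 8 df = 0.310376.
Step 6: alpha = 0.05. fail to reject H0.

rho = -0.3576, p = 0.310376, fail to reject H0 at alpha = 0.05.


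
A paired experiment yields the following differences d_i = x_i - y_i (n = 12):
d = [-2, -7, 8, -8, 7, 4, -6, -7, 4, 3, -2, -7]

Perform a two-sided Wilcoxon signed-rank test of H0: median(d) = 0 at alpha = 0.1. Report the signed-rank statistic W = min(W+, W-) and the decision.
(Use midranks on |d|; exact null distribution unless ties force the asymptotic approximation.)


Step 1: Drop any zero differences (none here) and take |d_i|.
|d| = [2, 7, 8, 8, 7, 4, 6, 7, 4, 3, 2, 7]
Step 2: Midrank |d_i| (ties get averaged ranks).
ranks: |2|->1.5, |7|->8.5, |8|->11.5, |8|->11.5, |7|->8.5, |4|->4.5, |6|->6, |7|->8.5, |4|->4.5, |3|->3, |2|->1.5, |7|->8.5
Step 3: Attach original signs; sum ranks with positive sign and with negative sign.
W+ = 11.5 + 8.5 + 4.5 + 4.5 + 3 = 32
W- = 1.5 + 8.5 + 11.5 + 6 + 8.5 + 1.5 + 8.5 = 46
(Check: W+ + W- = 78 should equal n(n+1)/2 = 78.)
Step 4: Test statistic W = min(W+, W-) = 32.
Step 5: Ties in |d|, so use the tie-corrected normal approximation.
        E[W] = n(n+1)/4 = 12*13/4 = 39.
        Tie groups: |d|=2 (t=2), |d|=4 (t=2), |d|=7 (t=4), |d|=8 (t=2); sum(t^3 - t) = 78.
        Var[W] = n(n+1)(2n+1)/24 - sum(t^3-t)/48 = 3900/24 - 78/48 = 160.875.
        z = (W - E[W]) / sqrt(Var[W]) = (32 - 39) / 12.6837 = -0.5519.
        Two-sided p = 2*Phi(z) = 0.581023.
Step 6: alpha = 0.1. fail to reject H0.

W+ = 32, W- = 46, W = min = 32, p = 0.581023, fail to reject H0.


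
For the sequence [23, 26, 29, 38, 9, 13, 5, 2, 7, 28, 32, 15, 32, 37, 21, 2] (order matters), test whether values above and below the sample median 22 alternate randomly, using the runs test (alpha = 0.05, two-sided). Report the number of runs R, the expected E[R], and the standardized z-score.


Step 1: Compute median = 22; label A = above, B = below.
Labels in order: AAAABBBBBAABAABB  (n_A = 8, n_B = 8)
Step 2: Count runs R = 6.
Step 3: Under H0 (random ordering), E[R] = 2*n_A*n_B/(n_A+n_B) + 1 = 2*8*8/16 + 1 = 9.0000.
        Var[R] = 2*n_A*n_B*(2*n_A*n_B - n_A - n_B) / ((n_A+n_B)^2 * (n_A+n_B-1)) = 14336/3840 = 3.7333.
        SD[R] = 1.9322.
Step 4: Continuity-corrected z = (R + 0.5 - E[R]) / SD[R] = (6 + 0.5 - 9.0000) / 1.9322 = -1.2939.
Step 5: Two-sided p-value via normal approximation = 2*(1 - Phi(|z|)) = 0.195709.
Step 6: alpha = 0.05. fail to reject H0.

R = 6, z = -1.2939, p = 0.195709, fail to reject H0.


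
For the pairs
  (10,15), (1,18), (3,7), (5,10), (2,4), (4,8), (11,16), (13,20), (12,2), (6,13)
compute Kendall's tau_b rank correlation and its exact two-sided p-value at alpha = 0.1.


Step 1: Enumerate the 45 unordered pairs (i,j) with i<j and classify each by sign(x_j-x_i) * sign(y_j-y_i).
  (1,2):dx=-9,dy=+3->D; (1,3):dx=-7,dy=-8->C; (1,4):dx=-5,dy=-5->C; (1,5):dx=-8,dy=-11->C
  (1,6):dx=-6,dy=-7->C; (1,7):dx=+1,dy=+1->C; (1,8):dx=+3,dy=+5->C; (1,9):dx=+2,dy=-13->D
  (1,10):dx=-4,dy=-2->C; (2,3):dx=+2,dy=-11->D; (2,4):dx=+4,dy=-8->D; (2,5):dx=+1,dy=-14->D
  (2,6):dx=+3,dy=-10->D; (2,7):dx=+10,dy=-2->D; (2,8):dx=+12,dy=+2->C; (2,9):dx=+11,dy=-16->D
  (2,10):dx=+5,dy=-5->D; (3,4):dx=+2,dy=+3->C; (3,5):dx=-1,dy=-3->C; (3,6):dx=+1,dy=+1->C
  (3,7):dx=+8,dy=+9->C; (3,8):dx=+10,dy=+13->C; (3,9):dx=+9,dy=-5->D; (3,10):dx=+3,dy=+6->C
  (4,5):dx=-3,dy=-6->C; (4,6):dx=-1,dy=-2->C; (4,7):dx=+6,dy=+6->C; (4,8):dx=+8,dy=+10->C
  (4,9):dx=+7,dy=-8->D; (4,10):dx=+1,dy=+3->C; (5,6):dx=+2,dy=+4->C; (5,7):dx=+9,dy=+12->C
  (5,8):dx=+11,dy=+16->C; (5,9):dx=+10,dy=-2->D; (5,10):dx=+4,dy=+9->C; (6,7):dx=+7,dy=+8->C
  (6,8):dx=+9,dy=+12->C; (6,9):dx=+8,dy=-6->D; (6,10):dx=+2,dy=+5->C; (7,8):dx=+2,dy=+4->C
  (7,9):dx=+1,dy=-14->D; (7,10):dx=-5,dy=-3->C; (8,9):dx=-1,dy=-18->C; (8,10):dx=-7,dy=-7->C
  (9,10):dx=-6,dy=+11->D
Step 2: C = 30, D = 15, total pairs = 45.
Step 3: tau = (C - D)/(n(n-1)/2) = (30 - 15)/45 = 0.333333.
Step 4: Exact two-sided p-value (enumerate n! = 3628800 permutations of y under H0): p = 0.216373.
Step 5: alpha = 0.1. fail to reject H0.

tau_b = 0.3333 (C=30, D=15), p = 0.216373, fail to reject H0.


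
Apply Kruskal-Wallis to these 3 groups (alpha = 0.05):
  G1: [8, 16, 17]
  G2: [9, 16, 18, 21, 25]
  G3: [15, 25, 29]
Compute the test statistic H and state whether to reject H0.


Step 1: Combine all N = 11 observations and assign midranks.
sorted (value, group, rank): (8,G1,1), (9,G2,2), (15,G3,3), (16,G1,4.5), (16,G2,4.5), (17,G1,6), (18,G2,7), (21,G2,8), (25,G2,9.5), (25,G3,9.5), (29,G3,11)
Step 2: Sum ranks within each group.
R_1 = 11.5 (n_1 = 3)
R_2 = 31 (n_2 = 5)
R_3 = 23.5 (n_3 = 3)
Step 3: H = 12/(N(N+1)) * sum(R_i^2/n_i) - 3(N+1)
     = 12/(11*12) * (11.5^2/3 + 31^2/5 + 23.5^2/3) - 3*12
     = 0.090909 * 420.367 - 36
     = 2.215152.
Step 4: Ties present; correction factor C = 1 - 12/(11^3 - 11) = 0.990909. Corrected H = 2.215152 / 0.990909 = 2.235474.
Step 5: Under H0, H ~ chi^2(2); p-value = 0.327019.
Step 6: alpha = 0.05. fail to reject H0.

H = 2.2355, df = 2, p = 0.327019, fail to reject H0.


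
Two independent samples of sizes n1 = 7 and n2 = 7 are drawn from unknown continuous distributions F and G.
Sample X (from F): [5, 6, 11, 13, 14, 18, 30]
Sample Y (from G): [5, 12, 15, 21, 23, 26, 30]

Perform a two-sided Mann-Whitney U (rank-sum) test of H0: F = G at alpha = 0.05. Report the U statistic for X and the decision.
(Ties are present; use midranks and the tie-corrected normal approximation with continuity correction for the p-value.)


Step 1: Combine and sort all 14 observations; assign midranks.
sorted (value, group): (5,X), (5,Y), (6,X), (11,X), (12,Y), (13,X), (14,X), (15,Y), (18,X), (21,Y), (23,Y), (26,Y), (30,X), (30,Y)
ranks: 5->1.5, 5->1.5, 6->3, 11->4, 12->5, 13->6, 14->7, 15->8, 18->9, 21->10, 23->11, 26->12, 30->13.5, 30->13.5
Step 2: Rank sum for X: R1 = 1.5 + 3 + 4 + 6 + 7 + 9 + 13.5 = 44.
Step 3: U_X = R1 - n1(n1+1)/2 = 44 - 7*8/2 = 44 - 28 = 16.
       U_Y = n1*n2 - U_X = 49 - 16 = 33.
Step 4: Ties are present, so use the tie-corrected normal approximation (with continuity correction) for the p-value.
Step 5: p-value = 0.305620; compare to alpha = 0.05. fail to reject H0.

U_X = 16, p = 0.305620, fail to reject H0 at alpha = 0.05.
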